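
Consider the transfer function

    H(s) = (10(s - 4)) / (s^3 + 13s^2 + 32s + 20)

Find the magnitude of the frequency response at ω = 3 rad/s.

|H(j3)| ≈ 0.4200

Substitute s = j3: numerator = -40 + j30, denominator = -97 + j69.
|H(j3)| = |-40 + j30| / |-97 + j69| = 50 / 119.04 ≈ 0.4200.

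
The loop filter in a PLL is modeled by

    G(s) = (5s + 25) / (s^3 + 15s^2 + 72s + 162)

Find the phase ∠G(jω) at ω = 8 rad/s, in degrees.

∠G(j8) ≈ -117.4°

At s = j8: numerator = 25 + j40, denominator = -798 + j64.
∠G = ∠num − ∠den = 57.995° − (175.41°) = -117.4°.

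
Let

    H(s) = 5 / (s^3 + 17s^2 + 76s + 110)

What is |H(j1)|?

|H(j1)| ≈ 0.04185

Substitute s = j1: numerator = 5, denominator = 93 + j75.
|H(j1)| = |5| / |93 + j75| = 5 / 119.47 ≈ 0.04185.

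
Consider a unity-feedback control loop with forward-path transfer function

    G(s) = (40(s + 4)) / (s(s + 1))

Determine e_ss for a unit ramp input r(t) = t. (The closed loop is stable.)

G(s) has one pole at the origin.
This is a Type 1 system. Kv = lim_{s→0} s·G(s) = 160/1.
e_ss = 1/Kv = 1/(160) = 1/160 ≈ 0.006250.

e_ss = 0.006250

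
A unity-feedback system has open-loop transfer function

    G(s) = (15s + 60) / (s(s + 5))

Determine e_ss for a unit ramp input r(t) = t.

e_ss = 0.08333

G(s) has one pole at the origin.
This is a Type 1 system. Kv = lim_{s→0} s·G(s) = 60/5 = 12.
e_ss = 1/Kv = 1/(12) = 1/12 ≈ 0.08333.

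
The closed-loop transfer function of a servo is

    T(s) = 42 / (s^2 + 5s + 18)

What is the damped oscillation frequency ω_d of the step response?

Comparing s^2 + 5s + 18 to s^2 + 2ζωₙs + ωₙ²: ωₙ = √18 ≈ 4.243 rad/s and ζ = 5/(2·√18) ≈ 0.5893.
ζωₙ = 5/2 = 2.5, so ω_d = ωₙ√(1−ζ²) = √(ωₙ² − (ζωₙ)²) = √(18 − 2.5²) = √11.75 ≈ 3.428 rad/s.

ω_d ≈ 3.428 rad/s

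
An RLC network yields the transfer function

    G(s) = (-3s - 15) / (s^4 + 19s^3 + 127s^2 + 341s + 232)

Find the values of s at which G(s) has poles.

The poles are the roots of the denominator s^4 + 19s^3 + 127s^2 + 341s + 232 = 0.
Trying s = -1: the polynomial evaluates to 0, so (s + 1) is a factor.
Dividing out leaves s^3 + 18s^2 + 109s + 232 = 0.
This factors further as (s^2 + 10s + 29)(s + 8) = 0.

s = -5 ± 2j, -1, -8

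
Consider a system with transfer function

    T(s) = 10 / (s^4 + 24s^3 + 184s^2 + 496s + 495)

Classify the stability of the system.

The denominator s^4 + 24s^3 + 184s^2 + 496s + 495 factors as (s^2 + 4s + 5)(s + 9)(s + 11), giving poles at s = -2 ± j, -9, -11.
Since all poles lie strictly in the left half-plane, the system is stable.

stable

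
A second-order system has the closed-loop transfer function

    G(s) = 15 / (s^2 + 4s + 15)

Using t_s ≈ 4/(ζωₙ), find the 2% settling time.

t_s ≈ 2 s

Comparing s^2 + 4s + 15 to s^2 + 2ζωₙs + ωₙ²: ωₙ = √15 ≈ 3.873 rad/s and ζ = 4/(2·√15) ≈ 0.5164.
ζωₙ = 4/2 = 2, so t_s ≈ 4/(ζωₙ) = 4/2 = 2 s.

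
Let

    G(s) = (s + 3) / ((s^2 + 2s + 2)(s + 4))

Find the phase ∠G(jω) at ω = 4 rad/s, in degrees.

At s = j4: numerator = 3 + j4, denominator = -88 - j24.
∠G = ∠num − ∠den = 53.130° − (-164.74°) = 217.9°, which wraps to -142.1°.

∠G(j4) ≈ -142.1°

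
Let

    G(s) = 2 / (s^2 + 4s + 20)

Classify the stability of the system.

stable

The denominator s^2 + 4s + 20 factors as (s^2 + 4s + 20), giving poles at s = -2 + 4j, -2 - 4j.
Since all poles lie strictly in the left half-plane, the system is stable.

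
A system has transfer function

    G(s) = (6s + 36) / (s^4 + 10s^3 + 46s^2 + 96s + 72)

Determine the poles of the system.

The poles are the roots of the denominator s^4 + 10s^3 + 46s^2 + 96s + 72 = 0.
Trying s = -2: the polynomial evaluates to 0, so (s + 2) is a factor.
Dividing out leaves s^3 + 8s^2 + 30s + 36 = 0.
This factors further as (s^2 + 6s + 18)(s + 2) = 0.

s = -3 ± 3j, -2, -2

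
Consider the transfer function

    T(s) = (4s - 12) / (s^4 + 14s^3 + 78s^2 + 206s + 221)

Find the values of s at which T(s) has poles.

s = -4 ± j, -3 ± 2j

The poles are the roots of the denominator s^4 + 14s^3 + 78s^2 + 206s + 221 = 0.
No real roots exist; factor into two real quadratics: (s^2 + 8s + 17)(s^2 + 6s + 13) = 0.
Each quadratic gives a conjugate pair via the quadratic formula.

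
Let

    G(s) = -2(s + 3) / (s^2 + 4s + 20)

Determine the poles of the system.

The poles are the roots of the denominator s^2 + 4s + 20 = 0.
Using the quadratic formula: s = (-4 ± √(-64))/2 = -2 ± 4j.

s = -2 + 4j, -2 - 4j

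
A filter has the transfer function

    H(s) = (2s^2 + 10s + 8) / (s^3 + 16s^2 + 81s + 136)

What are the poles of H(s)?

s = -4 + j, -4 - j, -8

The poles are the roots of the denominator s^3 + 16s^2 + 81s + 136 = 0.
Trying s = -8: the polynomial evaluates to 0, so (s + 8) is a factor.
Dividing out leaves s^2 + 8s + 17 = 0.
The quadratic formula then gives s = -4 ± 1j.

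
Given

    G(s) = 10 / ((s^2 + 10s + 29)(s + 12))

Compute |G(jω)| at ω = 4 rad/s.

|G(j4)| ≈ 0.01880

Substitute s = j4: numerator = 10, denominator = -4 + j532.
|G(j4)| = |10| / |-4 + j532| = 10 / 532.02 ≈ 0.01880.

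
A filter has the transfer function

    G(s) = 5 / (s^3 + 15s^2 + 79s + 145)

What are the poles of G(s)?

The poles are the roots of the denominator s^3 + 15s^2 + 79s + 145 = 0.
Trying s = -5: the polynomial evaluates to 0, so (s + 5) is a factor.
Dividing out leaves s^2 + 10s + 29 = 0.
The quadratic formula then gives s = -5 ± 2j.

s = -5 ± 2j, -5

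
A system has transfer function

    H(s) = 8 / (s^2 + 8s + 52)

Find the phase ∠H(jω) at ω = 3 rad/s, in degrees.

At s = j3: numerator = 8, denominator = 43 + j24.
∠H = ∠num − ∠den = 0° − (29.168°) = -29.17°.

∠H(j3) ≈ -29.17°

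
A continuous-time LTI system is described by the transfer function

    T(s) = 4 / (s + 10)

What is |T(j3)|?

|T(j3)| ≈ 0.3831

Substitute s = j3: numerator = 4, denominator = 10 + j3.
|T(j3)| = |4| / |10 + j3| = 4 / 10.440 ≈ 0.3831.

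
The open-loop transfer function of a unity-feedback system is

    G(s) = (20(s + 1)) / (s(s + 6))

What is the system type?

The denominator has 1 factor of s at the origin (free integrator), so this is a Type 1 system.

Type 1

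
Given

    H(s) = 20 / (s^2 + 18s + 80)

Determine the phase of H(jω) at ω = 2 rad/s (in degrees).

At s = j2: numerator = 20, denominator = 76 + j36.
∠H = ∠num − ∠den = 0° − (25.346°) = -25.35°.

∠H(j2) ≈ -25.35°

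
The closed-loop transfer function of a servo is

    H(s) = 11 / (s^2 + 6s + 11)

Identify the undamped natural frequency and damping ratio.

ωₙ ≈ 3.317 rad/s, ζ ≈ 0.9045

Compare the denominator to the standard form s^2 + 2ζωₙs + ωₙ².
ωₙ² = 11, so ωₙ = √11 ≈ 3.317 rad/s.
2ζωₙ = 6, so ζ = 6/(2·√11) ≈ 0.9045.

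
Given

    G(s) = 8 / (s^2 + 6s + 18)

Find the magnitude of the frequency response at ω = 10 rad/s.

Substitute s = j10: numerator = 8, denominator = -82 + j60.
|G(j10)| = |8| / |-82 + j60| = 8 / 101.61 ≈ 0.07873.

|G(j10)| ≈ 0.07873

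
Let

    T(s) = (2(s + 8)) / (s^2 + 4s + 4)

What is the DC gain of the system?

Set s = 0: T(0) = (16) / (4) = 4.

T(0) = 4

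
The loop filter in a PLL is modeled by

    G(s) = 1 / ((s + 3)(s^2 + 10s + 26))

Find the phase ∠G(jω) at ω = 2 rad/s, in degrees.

∠G(j2) ≈ -75.96°

At s = j2: numerator = 1, denominator = 26 + j104.
∠G = ∠num − ∠den = 0° − (75.964°) = -75.96°.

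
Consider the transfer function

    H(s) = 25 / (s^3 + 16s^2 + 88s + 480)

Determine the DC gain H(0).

H(0) = 5/96 ≈ 0.05208

Set s = 0: H(0) = (25) / (480) = 5/96.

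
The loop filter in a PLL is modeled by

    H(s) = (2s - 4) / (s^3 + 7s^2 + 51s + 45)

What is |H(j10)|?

|H(j10)| ≈ 0.02493

Substitute s = j10: numerator = -4 + j20, denominator = -655 - j490.
|H(j10)| = |-4 + j20| / |-655 - j490| = 20.396 / 818.00 ≈ 0.02493.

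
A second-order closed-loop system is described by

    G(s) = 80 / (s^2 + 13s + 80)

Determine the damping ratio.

Compare the denominator to the standard form s^2 + 2ζωₙs + ωₙ².
ωₙ² = 80, so ωₙ = √80 ≈ 8.944 rad/s.
2ζωₙ = 13, so ζ = 13/(2·√80) ≈ 0.7267.
With ζ = 0.7267 the response is underdamped.

ζ ≈ 0.7267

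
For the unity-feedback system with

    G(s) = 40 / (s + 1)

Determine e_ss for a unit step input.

G(s) has no poles at the origin.
This is a Type 0 system. Kp = lim_{s→0} G(s) = 40/1.
e_ss = 1/(1 + Kp) = 1/(1 + 40) = 1/41 ≈ 0.02439.

e_ss = 0.02439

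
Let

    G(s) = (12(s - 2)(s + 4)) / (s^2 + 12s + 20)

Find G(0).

Set s = 0: G(0) = (-96) / (20) = -24/5.

G(0) = -24/5 ≈ -4.800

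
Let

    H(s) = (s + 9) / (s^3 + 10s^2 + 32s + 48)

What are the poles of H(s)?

s = -2 ± 2j, -6

The poles are the roots of the denominator s^3 + 10s^2 + 32s + 48 = 0.
Trying s = -6: the polynomial evaluates to 0, so (s + 6) is a factor.
Dividing out leaves s^2 + 4s + 8 = 0.
The quadratic formula then gives s = -2 ± 2j.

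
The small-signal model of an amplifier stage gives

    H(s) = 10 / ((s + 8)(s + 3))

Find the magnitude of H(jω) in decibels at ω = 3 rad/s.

|H(j3)|_dB ≈ -11.2 dB

Substitute s = j3: numerator = 10, denominator = 15 + j33.
|H(j3)| = |10| / |15 + j33| = 10 / 36.249 ≈ 0.2759.
In decibels: 20·log₁₀(0.2759) ≈ -11.2 dB.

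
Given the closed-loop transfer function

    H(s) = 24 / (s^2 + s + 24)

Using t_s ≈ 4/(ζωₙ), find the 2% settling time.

t_s ≈ 8 s

Comparing s^2 + s + 24 to s^2 + 2ζωₙs + ωₙ²: ωₙ = √24 ≈ 4.899 rad/s and ζ = 1/(2·√24) ≈ 0.1021.
ζωₙ = 1/2 = 0.5, so t_s ≈ 4/(ζωₙ) = 4/0.5 = 8 s.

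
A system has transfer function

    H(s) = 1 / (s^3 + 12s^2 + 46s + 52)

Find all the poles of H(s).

s = -5 ± j, -2

The poles are the roots of the denominator s^3 + 12s^2 + 46s + 52 = 0.
Trying s = -2: the polynomial evaluates to 0, so (s + 2) is a factor.
Dividing out leaves s^2 + 10s + 26 = 0.
The quadratic formula then gives s = -5 ± 1j.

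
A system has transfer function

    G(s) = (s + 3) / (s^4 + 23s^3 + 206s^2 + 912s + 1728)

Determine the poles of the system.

s = -4 + 4j, -4 - 4j, -9, -6

The poles are the roots of the denominator s^4 + 23s^3 + 206s^2 + 912s + 1728 = 0.
Trying s = -9: the polynomial evaluates to 0, so (s + 9) is a factor.
Dividing out leaves s^3 + 14s^2 + 80s + 192 = 0.
This factors further as (s^2 + 8s + 32)(s + 6) = 0.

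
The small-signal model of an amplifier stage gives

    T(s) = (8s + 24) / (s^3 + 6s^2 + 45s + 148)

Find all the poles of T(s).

s = -1 + 6j, -1 - 6j, -4

The poles are the roots of the denominator s^3 + 6s^2 + 45s + 148 = 0.
Trying s = -4: the polynomial evaluates to 0, so (s + 4) is a factor.
Dividing out leaves s^2 + 2s + 37 = 0.
The quadratic formula then gives s = -1 ± 6j.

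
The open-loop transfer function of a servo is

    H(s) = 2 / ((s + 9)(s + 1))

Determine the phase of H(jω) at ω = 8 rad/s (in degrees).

At s = j8: numerator = 2, denominator = -55 + j80.
∠H = ∠num − ∠den = 0° − (124.51°) = -124.5°.

∠H(j8) ≈ -124.5°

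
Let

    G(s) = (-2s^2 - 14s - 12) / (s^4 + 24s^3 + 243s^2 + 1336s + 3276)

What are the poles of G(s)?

The poles are the roots of the denominator s^4 + 24s^3 + 243s^2 + 1336s + 3276 = 0.
Trying s = -7: the polynomial evaluates to 0, so (s + 7) is a factor.
Dividing out leaves s^3 + 17s^2 + 124s + 468 = 0.
This factors further as (s + 9)(s^2 + 8s + 52) = 0.

s = -7, -9, -4 + 6j, -4 - 6j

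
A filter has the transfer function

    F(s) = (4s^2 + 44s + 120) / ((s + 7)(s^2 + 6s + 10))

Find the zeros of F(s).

s = -5, -6

Set the numerator to zero: 4s^2 + 44s + 120 = 0, i.e. 4·(s^2 + 11s + 30) = 0.
Factoring: (s + 5)(s + 6) = 0.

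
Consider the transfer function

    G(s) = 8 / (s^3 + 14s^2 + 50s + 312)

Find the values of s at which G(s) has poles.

s = -1 ± 5j, -12

The poles are the roots of the denominator s^3 + 14s^2 + 50s + 312 = 0.
Trying s = -12: the polynomial evaluates to 0, so (s + 12) is a factor.
Dividing out leaves s^2 + 2s + 26 = 0.
The quadratic formula then gives s = -1 ± 5j.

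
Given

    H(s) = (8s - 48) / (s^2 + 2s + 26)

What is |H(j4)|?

Substitute s = j4: numerator = -48 + j32, denominator = 10 + j8.
|H(j4)| = |-48 + j32| / |10 + j8| = 57.689 / 12.806 ≈ 4.505.

|H(j4)| ≈ 4.505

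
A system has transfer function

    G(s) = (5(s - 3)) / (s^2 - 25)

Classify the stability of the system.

unstable

The denominator s^2 - 25 factors as (s - 5)(s + 5), giving poles at s = 5, -5.
Since the pole(s) at s = 5 lie in the right half-plane, the system is unstable.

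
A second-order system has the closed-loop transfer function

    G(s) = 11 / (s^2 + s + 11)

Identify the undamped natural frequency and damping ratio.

Compare the denominator to the standard form s^2 + 2ζωₙs + ωₙ².
ωₙ² = 11, so ωₙ = √11 ≈ 3.317 rad/s.
2ζωₙ = 1, so ζ = 1/(2·√11) ≈ 0.1508.

ωₙ ≈ 3.317 rad/s, ζ ≈ 0.1508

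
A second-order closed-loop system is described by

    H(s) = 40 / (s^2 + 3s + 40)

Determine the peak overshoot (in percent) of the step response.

Comparing s^2 + 3s + 40 to s^2 + 2ζωₙs + ωₙ²: ωₙ = √40 ≈ 6.325 rad/s and ζ = 3/(2·√40) ≈ 0.2372.
%OS = 100·exp(−πζ/√(1−ζ²)) = 100·exp(−π·0.2372/√(1−0.2372²)) ≈ 46.4%.

%OS ≈ 46.4%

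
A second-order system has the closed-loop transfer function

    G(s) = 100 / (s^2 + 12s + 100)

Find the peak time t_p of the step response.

Comparing s^2 + 12s + 100 to s^2 + 2ζωₙs + ωₙ²: ωₙ = 10 rad/s and ζ = 12/(2·10) = 0.6.
ζωₙ = 12/2 = 6, so ω_d = ωₙ√(1−ζ²) = √(ωₙ² − (ζωₙ)²) = √(100 − 6²) = √64 = 8 rad/s.
t_p = π/ω_d = π/8 ≈ 0.3927 s.

t_p ≈ 0.3927 s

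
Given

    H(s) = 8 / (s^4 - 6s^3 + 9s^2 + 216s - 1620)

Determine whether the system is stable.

unstable

The denominator s^4 - 6s^3 + 9s^2 + 216s - 1620 factors as (s + 6)(s^2 - 6s + 45)(s - 6), giving poles at s = -6, 3 ± 6j, 6.
Since the pole(s) at s = 3 ± 6j, 6 lie in the right half-plane, the system is unstable.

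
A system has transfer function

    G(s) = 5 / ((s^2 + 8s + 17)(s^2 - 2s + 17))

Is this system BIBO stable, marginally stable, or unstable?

The poles can be read from the denominator factors: s = -4 ± j, 1 ± 4j.
Since the pole(s) at s = 1 + 4j, 1 - 4j lie in the right half-plane, the system is unstable.

unstable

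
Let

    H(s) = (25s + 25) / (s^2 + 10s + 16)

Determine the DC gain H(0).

Set s = 0: H(0) = (25) / (16) = 25/16.

H(0) = 25/16 ≈ 1.562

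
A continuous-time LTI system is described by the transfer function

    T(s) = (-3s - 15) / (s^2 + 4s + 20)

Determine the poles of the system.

s = -2 + 4j, -2 - 4j

The poles are the roots of the denominator s^2 + 4s + 20 = 0.
Using the quadratic formula: s = (-4 ± √(-64))/2 = -2 ± 4j.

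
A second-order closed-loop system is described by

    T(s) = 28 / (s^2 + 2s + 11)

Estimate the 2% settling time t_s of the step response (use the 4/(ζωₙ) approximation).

Comparing s^2 + 2s + 11 to s^2 + 2ζωₙs + ωₙ²: ωₙ = √11 ≈ 3.317 rad/s and ζ = 2/(2·√11) ≈ 0.3015.
ζωₙ = 2/2 = 1, so t_s ≈ 4/(ζωₙ) = 4/1 = 4 s.

t_s ≈ 4 s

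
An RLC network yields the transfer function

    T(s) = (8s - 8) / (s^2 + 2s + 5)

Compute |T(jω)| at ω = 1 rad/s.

Substitute s = j1: numerator = -8 + j8, denominator = 4 + j2.
|T(j1)| = |-8 + j8| / |4 + j2| = 11.314 / 4.4721 ≈ 2.530.

|T(j1)| ≈ 2.530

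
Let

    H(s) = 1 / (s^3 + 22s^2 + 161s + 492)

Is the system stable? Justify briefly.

stable

The denominator s^3 + 22s^2 + 161s + 492 factors as (s^2 + 10s + 41)(s + 12), giving poles at s = -5 ± 4j, -12.
Since all poles lie strictly in the left half-plane, the system is stable.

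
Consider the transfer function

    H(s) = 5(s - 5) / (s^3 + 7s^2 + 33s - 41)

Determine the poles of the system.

s = -4 + 5j, -4 - 5j, 1

The poles are the roots of the denominator s^3 + 7s^2 + 33s - 41 = 0.
Trying s = 1: the polynomial evaluates to 0, so (s - 1) is a factor.
Dividing out leaves s^2 + 8s + 41 = 0.
The quadratic formula then gives s = -4 ± 5j.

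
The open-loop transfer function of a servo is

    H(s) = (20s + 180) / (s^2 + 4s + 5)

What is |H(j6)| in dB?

Substitute s = j6: numerator = 180 + j120, denominator = -31 + j24.
|H(j6)| = |180 + j120| / |-31 + j24| = 216.33 / 39.205 ≈ 5.518.
In decibels: 20·log₁₀(5.518) ≈ 14.8 dB.

|H(j6)|_dB ≈ 14.8 dB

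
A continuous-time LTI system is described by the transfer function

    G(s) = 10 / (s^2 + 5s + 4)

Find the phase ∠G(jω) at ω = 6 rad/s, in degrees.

∠G(j6) ≈ -136.8°

At s = j6: numerator = 10, denominator = -32 + j30.
∠G = ∠num − ∠den = 0° − (136.85°) = -136.8°.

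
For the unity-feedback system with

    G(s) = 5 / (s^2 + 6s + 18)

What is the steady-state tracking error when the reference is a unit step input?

G(s) has no poles at the origin.
This is a Type 0 system. Kp = lim_{s→0} G(s) = 5/18.
e_ss = 1/(1 + Kp) = 1/(1 + 5/18) = 18/23 ≈ 0.7826.

e_ss = 0.7826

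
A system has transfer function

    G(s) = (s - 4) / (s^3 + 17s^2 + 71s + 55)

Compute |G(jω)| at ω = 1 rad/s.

|G(j1)| ≈ 0.05177

Substitute s = j1: numerator = -4 + j1, denominator = 38 + j70.
|G(j1)| = |-4 + j1| / |38 + j70| = 4.1231 / 79.649 ≈ 0.05177.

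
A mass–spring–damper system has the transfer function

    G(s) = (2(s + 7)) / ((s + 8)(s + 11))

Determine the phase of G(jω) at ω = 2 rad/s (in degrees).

At s = j2: numerator = 14 + j4, denominator = 84 + j38.
∠G = ∠num − ∠den = 15.945° − (24.341°) = -8.396°.

∠G(j2) ≈ -8.396°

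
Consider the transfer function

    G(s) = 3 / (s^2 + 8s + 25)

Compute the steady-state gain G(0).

At s = 0 each factor (s + a) contributes a and each (s^2 + bs + c) contributes c.
G(0) = 3·1 / ((25)) = 3/25 = 3/25.

G(0) = 3/25 ≈ 0.1200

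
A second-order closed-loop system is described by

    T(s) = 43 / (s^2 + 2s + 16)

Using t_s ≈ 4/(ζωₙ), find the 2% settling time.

t_s ≈ 4 s

Comparing s^2 + 2s + 16 to s^2 + 2ζωₙs + ωₙ²: ωₙ = 4 rad/s and ζ = 2/(2·4) = 0.25.
ζωₙ = 2/2 = 1, so t_s ≈ 4/(ζωₙ) = 4/1 = 4 s.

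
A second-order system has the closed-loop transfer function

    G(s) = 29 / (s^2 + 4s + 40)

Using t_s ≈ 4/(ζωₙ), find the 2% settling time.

t_s ≈ 2 s

Comparing s^2 + 4s + 40 to s^2 + 2ζωₙs + ωₙ²: ωₙ = √40 ≈ 6.325 rad/s and ζ = 4/(2·√40) ≈ 0.3162.
ζωₙ = 4/2 = 2, so t_s ≈ 4/(ζωₙ) = 4/2 = 2 s.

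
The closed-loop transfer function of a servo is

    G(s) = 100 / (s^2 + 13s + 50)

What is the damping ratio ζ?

ζ ≈ 0.9192

Compare the denominator to the standard form s^2 + 2ζωₙs + ωₙ².
ωₙ² = 50, so ωₙ = √50 ≈ 7.071 rad/s.
2ζωₙ = 13, so ζ = 13/(2·√50) ≈ 0.9192.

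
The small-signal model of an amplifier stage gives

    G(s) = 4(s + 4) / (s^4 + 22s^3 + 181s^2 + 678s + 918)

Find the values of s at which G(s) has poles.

The poles are the roots of the denominator s^4 + 22s^3 + 181s^2 + 678s + 918 = 0.
Trying s = -9: the polynomial evaluates to 0, so (s + 9) is a factor.
Dividing out leaves s^3 + 13s^2 + 64s + 102 = 0.
This factors further as (s^2 + 10s + 34)(s + 3) = 0.

s = -5 + 3j, -5 - 3j, -9, -3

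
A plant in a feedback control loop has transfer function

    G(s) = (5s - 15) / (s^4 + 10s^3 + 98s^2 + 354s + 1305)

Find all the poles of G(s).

s = -3 ± 6j, -2 ± 5j

The poles are the roots of the denominator s^4 + 10s^3 + 98s^2 + 354s + 1305 = 0.
No real roots exist; factor into two real quadratics: (s^2 + 6s + 45)(s^2 + 4s + 29) = 0.
Each quadratic gives a conjugate pair via the quadratic formula.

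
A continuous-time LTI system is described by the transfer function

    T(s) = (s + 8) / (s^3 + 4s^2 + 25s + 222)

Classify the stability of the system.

unstable

The denominator s^3 + 4s^2 + 25s + 222 factors as (s^2 - 2s + 37)(s + 6), giving poles at s = 1 ± 6j, -6.
Since the pole(s) at s = 1 ± 6j lie in the right half-plane, the system is unstable.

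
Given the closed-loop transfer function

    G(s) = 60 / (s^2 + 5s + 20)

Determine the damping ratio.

ζ ≈ 0.5590

Compare the denominator to the standard form s^2 + 2ζωₙs + ωₙ².
ωₙ² = 20, so ωₙ = √20 ≈ 4.472 rad/s.
2ζωₙ = 5, so ζ = 5/(2·√20) ≈ 0.5590.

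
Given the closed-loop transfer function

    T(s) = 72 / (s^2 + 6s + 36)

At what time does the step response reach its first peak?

Comparing s^2 + 6s + 36 to s^2 + 2ζωₙs + ωₙ²: ωₙ = 6 rad/s and ζ = 6/(2·6) = 0.5.
ζωₙ = 6/2 = 3, so ω_d = ωₙ√(1−ζ²) = √(ωₙ² − (ζωₙ)²) = √(36 − 3²) = √27 ≈ 5.196 rad/s.
t_p = π/ω_d = π/5.196 ≈ 0.6046 s.

t_p ≈ 0.6046 s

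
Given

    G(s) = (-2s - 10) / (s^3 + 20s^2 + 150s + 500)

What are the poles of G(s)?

s = -5 ± 5j, -10

The poles are the roots of the denominator s^3 + 20s^2 + 150s + 500 = 0.
Trying s = -10: the polynomial evaluates to 0, so (s + 10) is a factor.
Dividing out leaves s^2 + 10s + 50 = 0.
The quadratic formula then gives s = -5 ± 5j.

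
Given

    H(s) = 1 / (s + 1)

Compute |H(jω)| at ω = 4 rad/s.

Substitute s = j4: numerator = 1, denominator = 1 + j4.
|H(j4)| = |1| / |1 + j4| = 1 / 4.1231 ≈ 0.2425.

|H(j4)| ≈ 0.2425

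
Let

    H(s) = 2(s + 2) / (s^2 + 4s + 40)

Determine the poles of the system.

s = -2 + 6j, -2 - 6j

The poles are the roots of the denominator s^2 + 4s + 40 = 0.
Using the quadratic formula: s = (-4 ± √(-144))/2 = -2 ± 6j.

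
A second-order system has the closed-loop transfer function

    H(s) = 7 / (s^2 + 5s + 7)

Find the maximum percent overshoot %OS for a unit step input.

Comparing s^2 + 5s + 7 to s^2 + 2ζωₙs + ωₙ²: ωₙ = √7 ≈ 2.646 rad/s and ζ = 5/(2·√7) ≈ 0.9449.
%OS = 100·exp(−πζ/√(1−ζ²)) = 100·exp(−π·0.9449/√(1−0.9449²)) ≈ 0.0115%.

%OS ≈ 0.0115%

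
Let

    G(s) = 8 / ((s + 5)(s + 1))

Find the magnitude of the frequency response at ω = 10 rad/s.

|G(j10)| ≈ 0.07120

Substitute s = j10: numerator = 8, denominator = -95 + j60.
|G(j10)| = |8| / |-95 + j60| = 8 / 112.36 ≈ 0.07120.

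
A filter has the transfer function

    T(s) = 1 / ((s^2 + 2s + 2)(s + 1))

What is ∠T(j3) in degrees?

At s = j3: numerator = 1, denominator = -25 - j15.
∠T = ∠num − ∠den = 0° − (-149.04°) = 149.0°.

∠T(j3) ≈ 149.0°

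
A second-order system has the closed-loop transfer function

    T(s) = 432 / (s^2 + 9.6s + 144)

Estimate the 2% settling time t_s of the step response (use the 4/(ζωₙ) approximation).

Comparing s^2 + 9.6s + 144 to s^2 + 2ζωₙs + ωₙ²: ωₙ = 12 rad/s and ζ = 9.6/(2·12) = 0.4.
ζωₙ = 9.6/2 = 4.8, so t_s ≈ 4/(ζωₙ) = 4/4.8 ≈ 0.8333 s.

t_s ≈ 0.8333 s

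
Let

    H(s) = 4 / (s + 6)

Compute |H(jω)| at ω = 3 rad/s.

|H(j3)| ≈ 0.5963

Substitute s = j3: numerator = 4, denominator = 6 + j3.
|H(j3)| = |4| / |6 + j3| = 4 / 6.7082 ≈ 0.5963.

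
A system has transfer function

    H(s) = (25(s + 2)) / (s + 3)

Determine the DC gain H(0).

H(0) = 50/3 ≈ 16.67

At s = 0 each factor (s + a) contributes a and each (s^2 + bs + c) contributes c.
H(0) = 25·(2) / ((3)) = 50/3 = 50/3.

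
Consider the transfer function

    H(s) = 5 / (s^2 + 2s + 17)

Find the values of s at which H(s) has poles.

The poles are the roots of the denominator s^2 + 2s + 17 = 0.
Using the quadratic formula: s = (-2 ± √(-64))/2 = -1 ± 4j.

s = -1 + 4j, -1 - 4j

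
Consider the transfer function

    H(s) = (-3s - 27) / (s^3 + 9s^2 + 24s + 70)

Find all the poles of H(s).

s = -1 ± 3j, -7

The poles are the roots of the denominator s^3 + 9s^2 + 24s + 70 = 0.
Trying s = -7: the polynomial evaluates to 0, so (s + 7) is a factor.
Dividing out leaves s^2 + 2s + 10 = 0.
The quadratic formula then gives s = -1 ± 3j.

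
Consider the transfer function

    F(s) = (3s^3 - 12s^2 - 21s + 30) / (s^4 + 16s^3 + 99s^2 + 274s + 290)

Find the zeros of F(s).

s = 1, -2, 5

Set the numerator to zero: 3s^3 - 12s^2 - 21s + 30 = 0, i.e. 3·(s^3 - 4s^2 - 7s + 10) = 0.
Factoring: (s - 1)(s + 2)(s - 5) = 0.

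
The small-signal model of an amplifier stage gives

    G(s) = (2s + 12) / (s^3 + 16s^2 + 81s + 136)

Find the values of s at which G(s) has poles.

The poles are the roots of the denominator s^3 + 16s^2 + 81s + 136 = 0.
Trying s = -8: the polynomial evaluates to 0, so (s + 8) is a factor.
Dividing out leaves s^2 + 8s + 17 = 0.
The quadratic formula then gives s = -4 ± 1j.

s = -4 ± j, -8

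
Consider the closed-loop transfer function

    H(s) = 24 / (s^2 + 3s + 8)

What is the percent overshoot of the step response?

Comparing s^2 + 3s + 8 to s^2 + 2ζωₙs + ωₙ²: ωₙ = √8 ≈ 2.828 rad/s and ζ = 3/(2·√8) ≈ 0.5303.
%OS = 100·exp(−πζ/√(1−ζ²)) = 100·exp(−π·0.5303/√(1−0.5303²)) ≈ 14.0%.

%OS ≈ 14.0%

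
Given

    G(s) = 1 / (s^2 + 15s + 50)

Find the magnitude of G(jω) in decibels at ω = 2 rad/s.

|G(j2)|_dB ≈ -34.8 dB

Substitute s = j2: numerator = 1, denominator = 46 + j30.
|G(j2)| = |1| / |46 + j30| = 1 / 54.918 ≈ 0.01821.
In decibels: 20·log₁₀(0.01821) ≈ -34.8 dB.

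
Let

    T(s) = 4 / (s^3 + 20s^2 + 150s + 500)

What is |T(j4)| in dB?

Substitute s = j4: numerator = 4, denominator = 180 + j536.
|T(j4)| = |4| / |180 + j536| = 4 / 565.42 ≈ 0.007074.
In decibels: 20·log₁₀(0.007074) ≈ -43.0 dB.

|T(j4)|_dB ≈ -43.0 dB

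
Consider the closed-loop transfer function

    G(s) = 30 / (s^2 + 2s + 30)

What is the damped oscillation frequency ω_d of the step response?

Comparing s^2 + 2s + 30 to s^2 + 2ζωₙs + ωₙ²: ωₙ = √30 ≈ 5.477 rad/s and ζ = 2/(2·√30) ≈ 0.1826.
ζωₙ = 2/2 = 1, so ω_d = ωₙ√(1−ζ²) = √(ωₙ² − (ζωₙ)²) = √(30 − 1²) = √29 ≈ 5.385 rad/s.

ω_d ≈ 5.385 rad/s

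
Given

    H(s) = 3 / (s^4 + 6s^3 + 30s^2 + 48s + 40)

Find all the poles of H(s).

s = -1 ± j, -2 ± 4j

The poles are the roots of the denominator s^4 + 6s^3 + 30s^2 + 48s + 40 = 0.
No real roots exist; factor into two real quadratics: (s^2 + 2s + 2)(s^2 + 4s + 20) = 0.
Each quadratic gives a conjugate pair via the quadratic formula.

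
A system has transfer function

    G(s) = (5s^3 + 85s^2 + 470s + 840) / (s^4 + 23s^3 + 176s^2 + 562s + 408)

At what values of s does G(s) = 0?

Set the numerator to zero: 5s^3 + 85s^2 + 470s + 840 = 0, i.e. 5·(s^3 + 17s^2 + 94s + 168) = 0.
Factoring: (s + 7)(s + 6)(s + 4) = 0.

s = -7, -6, -4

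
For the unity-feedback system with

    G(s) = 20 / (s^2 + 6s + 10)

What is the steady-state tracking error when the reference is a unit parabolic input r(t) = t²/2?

e_ss = ∞

G(s) has no poles at the origin.
This is a Type 0 system; Ka = lim_{s→0} s^2·G(s) = 0, so the steady-state error for a parabola input is infinite.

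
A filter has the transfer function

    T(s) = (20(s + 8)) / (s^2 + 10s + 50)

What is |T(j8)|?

|T(j8)| ≈ 2.786

Substitute s = j8: numerator = 160 + j160, denominator = -14 + j80.
|T(j8)| = |160 + j160| / |-14 + j80| = 226.27 / 81.216 ≈ 2.786.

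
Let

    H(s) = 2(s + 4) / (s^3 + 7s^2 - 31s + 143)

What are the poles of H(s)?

The poles are the roots of the denominator s^3 + 7s^2 - 31s + 143 = 0.
Trying s = -11: the polynomial evaluates to 0, so (s + 11) is a factor.
Dividing out leaves s^2 - 4s + 13 = 0.
The quadratic formula then gives s = 2 ± 3j.

s = 2 ± 3j, -11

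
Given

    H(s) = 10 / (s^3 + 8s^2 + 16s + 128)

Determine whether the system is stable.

The denominator s^3 + 8s^2 + 16s + 128 factors as (s^2 + 16)(s + 8), giving poles at s = ±4j, -8.
Since the simple pole(s) at s = 4j, -4j lie on the jω-axis with none in the right half-plane, the system is marginally stable.

marginally stable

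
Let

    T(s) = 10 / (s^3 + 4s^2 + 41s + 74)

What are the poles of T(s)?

s = -2, -1 ± 6j

The poles are the roots of the denominator s^3 + 4s^2 + 41s + 74 = 0.
Trying s = -2: the polynomial evaluates to 0, so (s + 2) is a factor.
Dividing out leaves s^2 + 2s + 37 = 0.
The quadratic formula then gives s = -1 ± 6j.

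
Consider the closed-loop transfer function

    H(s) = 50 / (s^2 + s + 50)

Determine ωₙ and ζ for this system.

Compare the denominator to the standard form s^2 + 2ζωₙs + ωₙ².
ωₙ² = 50, so ωₙ = √50 ≈ 7.071 rad/s.
2ζωₙ = 1, so ζ = 1/(2·√50) ≈ 0.07071.

ωₙ ≈ 7.071 rad/s, ζ ≈ 0.07071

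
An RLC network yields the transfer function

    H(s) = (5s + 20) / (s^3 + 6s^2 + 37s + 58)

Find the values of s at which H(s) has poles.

The poles are the roots of the denominator s^3 + 6s^2 + 37s + 58 = 0.
Trying s = -2: the polynomial evaluates to 0, so (s + 2) is a factor.
Dividing out leaves s^2 + 4s + 29 = 0.
The quadratic formula then gives s = -2 ± 5j.

s = -2, -2 + 5j, -2 - 5j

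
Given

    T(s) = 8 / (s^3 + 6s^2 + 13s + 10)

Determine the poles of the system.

s = -2 + j, -2 - j, -2

The poles are the roots of the denominator s^3 + 6s^2 + 13s + 10 = 0.
Trying s = -2: the polynomial evaluates to 0, so (s + 2) is a factor.
Dividing out leaves s^2 + 4s + 5 = 0.
The quadratic formula then gives s = -2 ± 1j.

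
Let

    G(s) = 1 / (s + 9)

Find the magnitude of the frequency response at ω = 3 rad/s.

Substitute s = j3: numerator = 1, denominator = 9 + j3.
|G(j3)| = |1| / |9 + j3| = 1 / 9.4868 ≈ 0.1054.

|G(j3)| ≈ 0.1054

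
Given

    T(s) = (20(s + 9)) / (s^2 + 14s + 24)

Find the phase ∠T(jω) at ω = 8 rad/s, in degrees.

∠T(j8) ≈ -68.02°

At s = j8: numerator = 180 + j160, denominator = -40 + j112.
∠T = ∠num − ∠den = 41.634° − (109.65°) = -68.02°.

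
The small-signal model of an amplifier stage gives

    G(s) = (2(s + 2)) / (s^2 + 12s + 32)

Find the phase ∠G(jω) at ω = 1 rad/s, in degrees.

At s = j1: numerator = 4 + j2, denominator = 31 + j12.
∠G = ∠num − ∠den = 26.565° − (21.161°) = 5.404°.

∠G(j1) ≈ 5.404°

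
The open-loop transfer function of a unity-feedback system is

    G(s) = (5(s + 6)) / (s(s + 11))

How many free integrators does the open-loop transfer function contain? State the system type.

The denominator has 1 factor of s at the origin (free integrator), so this is a Type 1 system.

Type 1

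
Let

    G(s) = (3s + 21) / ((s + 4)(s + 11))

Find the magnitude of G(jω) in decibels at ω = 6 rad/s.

|G(j6)|_dB ≈ -10.3 dB

Substitute s = j6: numerator = 21 + j18, denominator = 8 + j90.
|G(j6)| = |21 + j18| / |8 + j90| = 27.659 / 90.355 ≈ 0.3061.
In decibels: 20·log₁₀(0.3061) ≈ -10.3 dB.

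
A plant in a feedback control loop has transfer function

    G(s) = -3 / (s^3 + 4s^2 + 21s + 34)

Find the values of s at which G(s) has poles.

s = -1 ± 4j, -2

The poles are the roots of the denominator s^3 + 4s^2 + 21s + 34 = 0.
Trying s = -2: the polynomial evaluates to 0, so (s + 2) is a factor.
Dividing out leaves s^2 + 2s + 17 = 0.
The quadratic formula then gives s = -1 ± 4j.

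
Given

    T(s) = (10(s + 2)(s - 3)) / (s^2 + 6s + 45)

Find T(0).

At s = 0 each factor (s + a) contributes a and each (s^2 + bs + c) contributes c.
T(0) = 10·(2) · (-3) / ((45)) = -60/45 = -4/3.

T(0) = -4/3 ≈ -1.333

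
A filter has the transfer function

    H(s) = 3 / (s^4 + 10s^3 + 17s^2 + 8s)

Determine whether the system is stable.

marginally stable

The denominator s^4 + 10s^3 + 17s^2 + 8s factors as s(s + 1)^2(s + 8), giving poles at s = 0, -1, -1, -8.
Since the simple pole(s) at s = 0 lie on the jω-axis with none in the right half-plane, the system is marginally stable.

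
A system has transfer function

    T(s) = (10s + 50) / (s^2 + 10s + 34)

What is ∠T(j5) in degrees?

∠T(j5) ≈ -34.80°

At s = j5: numerator = 50 + j50, denominator = 9 + j50.
∠T = ∠num − ∠den = 45° − (79.796°) = -34.80°.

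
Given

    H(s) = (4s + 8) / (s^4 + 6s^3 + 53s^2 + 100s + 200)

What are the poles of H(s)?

The poles are the roots of the denominator s^4 + 6s^3 + 53s^2 + 100s + 200 = 0.
No real roots exist; factor into two real quadratics: (s^2 + 2s + 5)(s^2 + 4s + 40) = 0.
Each quadratic gives a conjugate pair via the quadratic formula.

s = -1 ± 2j, -2 ± 6j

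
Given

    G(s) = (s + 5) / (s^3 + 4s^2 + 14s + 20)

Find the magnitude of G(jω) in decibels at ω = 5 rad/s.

|G(j5)|_dB ≈ -22.8 dB

Substitute s = j5: numerator = 5 + j5, denominator = -80 - j55.
|G(j5)| = |5 + j5| / |-80 - j55| = 7.0711 / 97.082 ≈ 0.07284.
In decibels: 20·log₁₀(0.07284) ≈ -22.8 dB.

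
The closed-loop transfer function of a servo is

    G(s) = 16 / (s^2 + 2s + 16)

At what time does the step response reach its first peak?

t_p ≈ 0.8112 s

Comparing s^2 + 2s + 16 to s^2 + 2ζωₙs + ωₙ²: ωₙ = 4 rad/s and ζ = 2/(2·4) = 0.25.
ζωₙ = 2/2 = 1, so ω_d = ωₙ√(1−ζ²) = √(ωₙ² − (ζωₙ)²) = √(16 − 1²) = √15 ≈ 3.873 rad/s.
t_p = π/ω_d = π/3.873 ≈ 0.8112 s.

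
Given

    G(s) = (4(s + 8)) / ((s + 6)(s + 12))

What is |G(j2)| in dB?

|G(j2)|_dB ≈ -7.36 dB

Substitute s = j2: numerator = 32 + j8, denominator = 68 + j36.
|G(j2)| = |32 + j8| / |68 + j36| = 32.985 / 76.942 ≈ 0.4287.
In decibels: 20·log₁₀(0.4287) ≈ -7.36 dB.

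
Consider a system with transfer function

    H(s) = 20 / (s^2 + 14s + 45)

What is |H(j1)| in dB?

|H(j1)|_dB ≈ -7.27 dB

Substitute s = j1: numerator = 20, denominator = 44 + j14.
|H(j1)| = |20| / |44 + j14| = 20 / 46.174 ≈ 0.4331.
In decibels: 20·log₁₀(0.4331) ≈ -7.27 dB.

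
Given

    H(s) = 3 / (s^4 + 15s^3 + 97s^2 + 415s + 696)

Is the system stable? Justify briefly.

stable

The denominator s^4 + 15s^3 + 97s^2 + 415s + 696 factors as (s + 8)(s + 3)(s^2 + 4s + 29), giving poles at s = -8, -3, -2 + 5j, -2 - 5j.
Since all poles lie strictly in the left half-plane, the system is stable.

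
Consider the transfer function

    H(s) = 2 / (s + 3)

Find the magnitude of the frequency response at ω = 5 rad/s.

Substitute s = j5: numerator = 2, denominator = 3 + j5.
|H(j5)| = |2| / |3 + j5| = 2 / 5.8310 ≈ 0.3430.

|H(j5)| ≈ 0.3430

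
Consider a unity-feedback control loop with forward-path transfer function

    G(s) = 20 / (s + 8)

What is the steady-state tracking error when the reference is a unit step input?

e_ss = 0.2857

G(s) has no poles at the origin.
This is a Type 0 system. Kp = lim_{s→0} G(s) = 20/8 = 5/2.
e_ss = 1/(1 + Kp) = 1/(1 + 5/2) = 2/7 ≈ 0.2857.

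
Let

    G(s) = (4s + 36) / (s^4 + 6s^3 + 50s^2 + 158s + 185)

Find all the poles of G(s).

The poles are the roots of the denominator s^4 + 6s^3 + 50s^2 + 158s + 185 = 0.
No real roots exist; factor into two real quadratics: (s^2 + 4s + 5)(s^2 + 2s + 37) = 0.
Each quadratic gives a conjugate pair via the quadratic formula.

s = -2 + j, -2 - j, -1 + 6j, -1 - 6j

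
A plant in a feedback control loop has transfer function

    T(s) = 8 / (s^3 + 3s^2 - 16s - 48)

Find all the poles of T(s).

s = -4, 4, -3

The poles are the roots of the denominator s^3 + 3s^2 - 16s - 48 = 0.
Trying s = -4: the polynomial evaluates to 0, so (s + 4) is a factor.
Dividing out leaves s^2 - s - 12 = 0.
Factoring the quadratic: (s - 4)(s + 3) = 0.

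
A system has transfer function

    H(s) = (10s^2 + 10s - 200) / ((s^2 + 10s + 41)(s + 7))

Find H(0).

Set s = 0: H(0) = (-200) / (287) = -200/287.

H(0) = -200/287 ≈ -0.6969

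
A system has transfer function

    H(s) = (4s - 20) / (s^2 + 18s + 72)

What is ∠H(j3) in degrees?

At s = j3: numerator = -20 + j12, denominator = 63 + j54.
∠H = ∠num − ∠den = 149.04° − (40.601°) = 108.4°.

∠H(j3) ≈ 108.4°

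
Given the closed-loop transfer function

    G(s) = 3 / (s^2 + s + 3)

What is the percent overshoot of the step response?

Comparing s^2 + s + 3 to s^2 + 2ζωₙs + ωₙ²: ωₙ = √3 ≈ 1.732 rad/s and ζ = 1/(2·√3) ≈ 0.2887.
%OS = 100·exp(−πζ/√(1−ζ²)) = 100·exp(−π·0.2887/√(1−0.2887²)) ≈ 38.8%.

%OS ≈ 38.8%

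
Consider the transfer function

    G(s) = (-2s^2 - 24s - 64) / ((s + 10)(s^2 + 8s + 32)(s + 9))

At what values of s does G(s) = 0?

s = -4, -8

Set the numerator to zero: -2s^2 - 24s - 64 = 0, i.e. -2·(s^2 + 12s + 32) = 0.
Factoring: (s + 4)(s + 8) = 0.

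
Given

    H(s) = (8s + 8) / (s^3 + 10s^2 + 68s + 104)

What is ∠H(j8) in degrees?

∠H(j8) ≈ -93.71°

At s = j8: numerator = 8 + j64, denominator = -536 + j32.
∠H = ∠num − ∠den = 82.875° − (176.58°) = -93.71°.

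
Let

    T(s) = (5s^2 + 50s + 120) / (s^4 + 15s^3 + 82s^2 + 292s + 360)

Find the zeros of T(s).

Set the numerator to zero: 5s^2 + 50s + 120 = 0, i.e. 5·(s^2 + 10s + 24) = 0.
Factoring: (s + 6)(s + 4) = 0.

s = -6, -4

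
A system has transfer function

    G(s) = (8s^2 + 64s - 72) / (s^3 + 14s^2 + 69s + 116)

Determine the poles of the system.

s = -5 + 2j, -5 - 2j, -4

The poles are the roots of the denominator s^3 + 14s^2 + 69s + 116 = 0.
Trying s = -4: the polynomial evaluates to 0, so (s + 4) is a factor.
Dividing out leaves s^2 + 10s + 29 = 0.
The quadratic formula then gives s = -5 ± 2j.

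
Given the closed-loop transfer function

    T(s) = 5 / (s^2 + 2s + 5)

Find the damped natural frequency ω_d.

Comparing s^2 + 2s + 5 to s^2 + 2ζωₙs + ωₙ²: ωₙ = √5 ≈ 2.236 rad/s and ζ = 2/(2·√5) ≈ 0.4472.
ζωₙ = 2/2 = 1, so ω_d = ωₙ√(1−ζ²) = √(ωₙ² − (ζωₙ)²) = √(5 − 1²) = √4 = 2 rad/s.

ω_d = 2 rad/s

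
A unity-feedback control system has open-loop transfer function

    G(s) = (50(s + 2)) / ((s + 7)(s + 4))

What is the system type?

Type 0

The denominator has no factor of s at the origin — no free integrator — so this is a Type 0 system.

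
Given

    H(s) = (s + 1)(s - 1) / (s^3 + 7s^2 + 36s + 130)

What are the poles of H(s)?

The poles are the roots of the denominator s^3 + 7s^2 + 36s + 130 = 0.
Trying s = -5: the polynomial evaluates to 0, so (s + 5) is a factor.
Dividing out leaves s^2 + 2s + 26 = 0.
The quadratic formula then gives s = -1 ± 5j.

s = -1 + 5j, -1 - 5j, -5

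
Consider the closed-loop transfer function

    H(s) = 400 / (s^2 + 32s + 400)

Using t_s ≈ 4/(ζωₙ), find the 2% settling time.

Comparing s^2 + 32s + 400 to s^2 + 2ζωₙs + ωₙ²: ωₙ = 20 rad/s and ζ = 32/(2·20) = 0.8.
ζωₙ = 32/2 = 16, so t_s ≈ 4/(ζωₙ) = 4/16 = 0.2500 s.

t_s ≈ 0.2500 s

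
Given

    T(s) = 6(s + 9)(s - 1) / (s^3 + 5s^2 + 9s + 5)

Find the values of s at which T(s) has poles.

s = -2 + j, -2 - j, -1

The poles are the roots of the denominator s^3 + 5s^2 + 9s + 5 = 0.
Trying s = -1: the polynomial evaluates to 0, so (s + 1) is a factor.
Dividing out leaves s^2 + 4s + 5 = 0.
The quadratic formula then gives s = -2 ± 1j.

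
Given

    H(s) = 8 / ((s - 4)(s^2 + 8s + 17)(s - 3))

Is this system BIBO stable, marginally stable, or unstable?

The poles can be read from the denominator factors: s = 4, -4 ± j, 3.
Since the pole(s) at s = 4, 3 lie in the right half-plane, the system is unstable.

unstable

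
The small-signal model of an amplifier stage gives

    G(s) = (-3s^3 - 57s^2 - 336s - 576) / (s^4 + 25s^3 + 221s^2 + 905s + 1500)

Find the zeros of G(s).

Set the numerator to zero: -3s^3 - 57s^2 - 336s - 576 = 0, i.e. -3·(s^3 + 19s^2 + 112s + 192) = 0.
Factoring: (s + 8)^2(s + 3) = 0.

s = -8, -8, -3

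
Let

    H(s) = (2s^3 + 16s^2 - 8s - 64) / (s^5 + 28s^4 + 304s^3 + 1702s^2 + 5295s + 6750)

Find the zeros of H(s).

Set the numerator to zero: 2s^3 + 16s^2 - 8s - 64 = 0, i.e. 2·(s^3 + 8s^2 - 4s - 32) = 0.
Factoring: (s - 2)(s + 8)(s + 2) = 0.

s = 2, -8, -2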